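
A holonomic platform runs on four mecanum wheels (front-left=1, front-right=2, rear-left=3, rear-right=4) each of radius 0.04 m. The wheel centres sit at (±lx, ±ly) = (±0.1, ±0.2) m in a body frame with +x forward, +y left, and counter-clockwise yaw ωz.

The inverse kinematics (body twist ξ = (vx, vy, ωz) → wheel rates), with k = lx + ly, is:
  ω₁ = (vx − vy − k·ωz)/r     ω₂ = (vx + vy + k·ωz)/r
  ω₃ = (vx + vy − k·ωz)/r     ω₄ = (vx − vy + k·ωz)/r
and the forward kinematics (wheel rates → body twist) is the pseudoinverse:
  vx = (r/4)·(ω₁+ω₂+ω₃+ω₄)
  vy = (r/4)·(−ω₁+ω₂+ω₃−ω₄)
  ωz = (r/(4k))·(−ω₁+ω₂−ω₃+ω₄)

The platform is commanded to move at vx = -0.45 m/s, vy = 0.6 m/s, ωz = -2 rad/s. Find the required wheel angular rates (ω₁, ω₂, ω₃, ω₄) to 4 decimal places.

(-11.2500, -11.2500, 18.7500, -41.2500)

k = lx + ly = 0.1 + 0.2 = 0.3000;  k·ωz = 0.3000·-2 = -0.6000
ω₁ (FL) = (vx − vy − k·ωz)/r = -0.4500/0.04 = -11.2500
ω₂ (FR) = (vx + vy + k·ωz)/r = -0.4500/0.04 = -11.2500
ω₃ (RL) = (vx + vy − k·ωz)/r = 0.7500/0.04 = 18.7500
ω₄ (RR) = (vx − vy + k·ωz)/r = -1.6500/0.04 = -41.2500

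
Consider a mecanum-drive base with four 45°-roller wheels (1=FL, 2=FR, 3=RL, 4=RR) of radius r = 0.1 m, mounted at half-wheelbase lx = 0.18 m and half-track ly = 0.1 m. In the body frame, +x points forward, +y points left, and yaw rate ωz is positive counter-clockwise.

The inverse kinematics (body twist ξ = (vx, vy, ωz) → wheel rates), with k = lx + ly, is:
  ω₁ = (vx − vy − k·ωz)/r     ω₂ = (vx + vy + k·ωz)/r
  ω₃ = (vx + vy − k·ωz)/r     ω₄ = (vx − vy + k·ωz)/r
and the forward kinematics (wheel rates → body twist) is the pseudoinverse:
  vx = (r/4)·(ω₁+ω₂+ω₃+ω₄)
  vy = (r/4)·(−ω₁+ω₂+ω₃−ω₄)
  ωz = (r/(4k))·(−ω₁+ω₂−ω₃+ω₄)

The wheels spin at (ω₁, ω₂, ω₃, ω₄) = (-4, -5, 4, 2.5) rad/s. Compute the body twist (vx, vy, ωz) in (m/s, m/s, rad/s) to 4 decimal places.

k = lx + ly = 0.18 + 0.1 = 0.2800
ω₁+ω₂+ω₃+ω₄ = -2.5000  →  vx = (0.1/4)·-2.5000 = -0.0625
−ω₁+ω₂+ω₃−ω₄ = 0.5000  →  vy = (0.1/4)·0.5000 = 0.0125
−ω₁+ω₂−ω₃+ω₄ = -2.5000  →  ωz = (0.1/1.1200)·-2.5000 = -0.2232

(-0.0625, 0.0125, -0.2232)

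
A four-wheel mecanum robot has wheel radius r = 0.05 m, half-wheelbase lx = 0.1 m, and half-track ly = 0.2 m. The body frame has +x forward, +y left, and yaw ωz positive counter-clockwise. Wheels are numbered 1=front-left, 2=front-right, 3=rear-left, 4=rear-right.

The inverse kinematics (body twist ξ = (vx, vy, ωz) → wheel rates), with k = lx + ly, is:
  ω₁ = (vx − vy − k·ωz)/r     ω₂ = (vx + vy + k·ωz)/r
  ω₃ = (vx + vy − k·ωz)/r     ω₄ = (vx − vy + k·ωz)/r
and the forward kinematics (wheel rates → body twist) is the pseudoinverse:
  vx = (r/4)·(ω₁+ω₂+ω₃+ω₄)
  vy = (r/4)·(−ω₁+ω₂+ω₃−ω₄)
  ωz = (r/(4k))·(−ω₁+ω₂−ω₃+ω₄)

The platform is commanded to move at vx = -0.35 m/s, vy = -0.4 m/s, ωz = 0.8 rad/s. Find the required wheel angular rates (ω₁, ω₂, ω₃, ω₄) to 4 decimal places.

(-3.8000, -10.2000, -19.8000, 5.8000)

k = lx + ly = 0.1 + 0.2 = 0.3000;  k·ωz = 0.3000·0.8 = 0.2400
ω₁ (FL) = (vx − vy − k·ωz)/r = -0.1900/0.05 = -3.8000
ω₂ (FR) = (vx + vy + k·ωz)/r = -0.5100/0.05 = -10.2000
ω₃ (RL) = (vx + vy − k·ωz)/r = -0.9900/0.05 = -19.8000
ω₄ (RR) = (vx − vy + k·ωz)/r = 0.2900/0.05 = 5.8000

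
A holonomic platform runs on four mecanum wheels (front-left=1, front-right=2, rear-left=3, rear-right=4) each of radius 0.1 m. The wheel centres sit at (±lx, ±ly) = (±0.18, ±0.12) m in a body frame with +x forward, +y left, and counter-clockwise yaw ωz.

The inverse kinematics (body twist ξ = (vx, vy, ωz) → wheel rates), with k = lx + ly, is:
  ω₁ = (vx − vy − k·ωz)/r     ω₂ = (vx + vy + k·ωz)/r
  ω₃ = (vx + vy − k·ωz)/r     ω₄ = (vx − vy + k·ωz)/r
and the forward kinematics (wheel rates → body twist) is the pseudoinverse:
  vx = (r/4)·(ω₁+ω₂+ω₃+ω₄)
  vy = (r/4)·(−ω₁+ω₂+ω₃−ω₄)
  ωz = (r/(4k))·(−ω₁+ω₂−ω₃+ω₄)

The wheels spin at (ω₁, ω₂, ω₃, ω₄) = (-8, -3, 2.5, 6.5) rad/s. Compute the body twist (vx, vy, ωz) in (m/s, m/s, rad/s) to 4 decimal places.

(-0.0500, 0.0250, 0.7500)

k = lx + ly = 0.18 + 0.12 = 0.3000
ω₁+ω₂+ω₃+ω₄ = -2.0000  →  vx = (0.1/4)·-2.0000 = -0.0500
−ω₁+ω₂+ω₃−ω₄ = 1.0000  →  vy = (0.1/4)·1.0000 = 0.0250
−ω₁+ω₂−ω₃+ω₄ = 9.0000  →  ωz = (0.1/1.2000)·9.0000 = 0.7500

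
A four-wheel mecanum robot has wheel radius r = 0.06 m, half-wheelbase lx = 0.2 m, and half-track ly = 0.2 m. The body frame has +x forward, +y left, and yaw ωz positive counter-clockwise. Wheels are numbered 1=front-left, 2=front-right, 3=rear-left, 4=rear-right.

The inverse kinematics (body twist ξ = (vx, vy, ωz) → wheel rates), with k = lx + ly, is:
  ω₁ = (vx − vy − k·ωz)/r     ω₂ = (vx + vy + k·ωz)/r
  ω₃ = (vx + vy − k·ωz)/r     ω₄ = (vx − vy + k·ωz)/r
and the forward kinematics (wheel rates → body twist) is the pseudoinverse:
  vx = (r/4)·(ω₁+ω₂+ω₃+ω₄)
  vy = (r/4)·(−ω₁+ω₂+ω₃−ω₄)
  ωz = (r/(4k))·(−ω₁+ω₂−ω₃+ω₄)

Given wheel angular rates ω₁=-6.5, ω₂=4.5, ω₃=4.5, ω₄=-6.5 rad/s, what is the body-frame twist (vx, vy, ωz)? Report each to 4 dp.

k = lx + ly = 0.2 + 0.2 = 0.4000
ω₁+ω₂+ω₃+ω₄ = -4.0000  →  vx = (0.06/4)·-4.0000 = -0.0600
−ω₁+ω₂+ω₃−ω₄ = 22.0000  →  vy = (0.06/4)·22.0000 = 0.3300
−ω₁+ω₂−ω₃+ω₄ = 0.0000  →  ωz = (0.06/1.6000)·0.0000 = 0.0000

(-0.0600, 0.3300, 0.0000)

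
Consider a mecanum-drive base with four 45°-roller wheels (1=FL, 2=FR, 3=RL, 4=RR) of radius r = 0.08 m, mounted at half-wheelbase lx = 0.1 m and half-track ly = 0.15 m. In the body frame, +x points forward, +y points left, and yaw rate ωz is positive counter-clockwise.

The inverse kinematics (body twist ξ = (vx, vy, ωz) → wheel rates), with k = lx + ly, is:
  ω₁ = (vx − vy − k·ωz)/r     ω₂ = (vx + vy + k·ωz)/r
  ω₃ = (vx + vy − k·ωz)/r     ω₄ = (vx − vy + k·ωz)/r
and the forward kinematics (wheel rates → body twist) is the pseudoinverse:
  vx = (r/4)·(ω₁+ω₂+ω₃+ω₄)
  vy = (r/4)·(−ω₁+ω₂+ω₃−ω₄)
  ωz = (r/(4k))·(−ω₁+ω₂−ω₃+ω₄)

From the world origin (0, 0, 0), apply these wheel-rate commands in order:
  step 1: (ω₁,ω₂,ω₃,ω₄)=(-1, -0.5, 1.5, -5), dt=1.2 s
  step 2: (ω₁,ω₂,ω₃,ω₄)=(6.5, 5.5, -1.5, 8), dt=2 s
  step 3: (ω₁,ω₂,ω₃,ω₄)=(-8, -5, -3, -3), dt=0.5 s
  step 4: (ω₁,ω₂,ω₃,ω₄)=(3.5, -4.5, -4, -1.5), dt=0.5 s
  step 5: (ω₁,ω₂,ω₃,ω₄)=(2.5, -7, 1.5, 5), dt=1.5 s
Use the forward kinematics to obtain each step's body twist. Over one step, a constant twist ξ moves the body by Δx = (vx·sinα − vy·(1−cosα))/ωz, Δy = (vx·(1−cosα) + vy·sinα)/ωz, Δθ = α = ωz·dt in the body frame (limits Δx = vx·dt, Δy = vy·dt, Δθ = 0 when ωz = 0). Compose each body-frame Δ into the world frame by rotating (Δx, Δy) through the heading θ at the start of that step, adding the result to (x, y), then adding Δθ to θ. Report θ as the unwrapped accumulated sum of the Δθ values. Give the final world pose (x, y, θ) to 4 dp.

(0.7123, -0.7075, -0.0360)

step 1: ξ=(vx,vy,ωz)=(-0.1000, 0.1400, -0.4800), dt=1.2 → body Δ=(-0.0664, 0.1925, -0.5760) → world pose (-0.0664, 0.1925, -0.5760)
step 2: ξ=(vx,vy,ωz)=(0.3700, -0.2100, 0.6800), dt=2.0 → body Δ=(0.7763, 0.1283, 1.3600) → world pose (0.6545, -0.1228, 0.7840)
step 3: ξ=(vx,vy,ωz)=(-0.3800, 0.0600, 0.2400), dt=0.5 → body Δ=(-0.1913, 0.0185, 0.1200) → world pose (0.5059, -0.2447, 0.9040)
step 4: ξ=(vx,vy,ωz)=(-0.1300, -0.2100, -0.4400), dt=0.5 → body Δ=(-0.0760, -0.0970, -0.2200) → world pose (0.5352, -0.3645, 0.6840)
step 5: ξ=(vx,vy,ωz)=(0.0400, -0.2600, -0.4800), dt=1.5 → body Δ=(-0.0795, -0.3778, -0.7200) → world pose (0.7123, -0.7075, -0.0360)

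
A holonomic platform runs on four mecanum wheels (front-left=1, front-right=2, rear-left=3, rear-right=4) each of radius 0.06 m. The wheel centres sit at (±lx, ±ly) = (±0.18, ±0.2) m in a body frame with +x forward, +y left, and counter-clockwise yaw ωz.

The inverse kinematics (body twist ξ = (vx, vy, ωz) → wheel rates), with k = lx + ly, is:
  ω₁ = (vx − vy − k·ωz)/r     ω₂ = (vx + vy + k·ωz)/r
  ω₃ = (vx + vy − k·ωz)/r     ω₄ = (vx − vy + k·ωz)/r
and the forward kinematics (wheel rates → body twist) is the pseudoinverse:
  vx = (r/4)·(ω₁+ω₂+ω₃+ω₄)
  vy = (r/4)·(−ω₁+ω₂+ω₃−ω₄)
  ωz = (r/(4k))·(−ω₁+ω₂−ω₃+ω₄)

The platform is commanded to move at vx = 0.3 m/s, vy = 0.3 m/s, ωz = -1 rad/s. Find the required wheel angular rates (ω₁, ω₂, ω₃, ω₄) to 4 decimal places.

(6.3333, 3.6667, 16.3333, -6.3333)

k = lx + ly = 0.18 + 0.2 = 0.3800;  k·ωz = 0.3800·-1 = -0.3800
ω₁ (FL) = (vx − vy − k·ωz)/r = 0.3800/0.06 = 6.3333
ω₂ (FR) = (vx + vy + k·ωz)/r = 0.2200/0.06 = 3.6667
ω₃ (RL) = (vx + vy − k·ωz)/r = 0.9800/0.06 = 16.3333
ω₄ (RR) = (vx − vy + k·ωz)/r = -0.3800/0.06 = -6.3333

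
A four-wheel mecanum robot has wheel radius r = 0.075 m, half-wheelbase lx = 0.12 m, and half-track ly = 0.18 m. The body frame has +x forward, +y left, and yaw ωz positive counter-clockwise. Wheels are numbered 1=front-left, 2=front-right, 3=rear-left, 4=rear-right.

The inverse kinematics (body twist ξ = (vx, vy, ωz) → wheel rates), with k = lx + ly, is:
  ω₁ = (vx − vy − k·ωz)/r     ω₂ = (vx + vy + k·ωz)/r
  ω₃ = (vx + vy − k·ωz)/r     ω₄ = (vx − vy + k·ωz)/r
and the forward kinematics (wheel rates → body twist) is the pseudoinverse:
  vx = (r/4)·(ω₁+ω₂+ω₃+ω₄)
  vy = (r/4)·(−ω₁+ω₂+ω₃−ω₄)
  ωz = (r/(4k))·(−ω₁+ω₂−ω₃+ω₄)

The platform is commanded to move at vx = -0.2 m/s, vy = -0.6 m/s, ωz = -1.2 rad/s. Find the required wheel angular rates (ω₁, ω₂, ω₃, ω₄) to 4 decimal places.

(10.1333, -15.4667, -5.8667, 0.5333)

k = lx + ly = 0.12 + 0.18 = 0.3000;  k·ωz = 0.3000·-1.2 = -0.3600
ω₁ (FL) = (vx − vy − k·ωz)/r = 0.7600/0.075 = 10.1333
ω₂ (FR) = (vx + vy + k·ωz)/r = -1.1600/0.075 = -15.4667
ω₃ (RL) = (vx + vy − k·ωz)/r = -0.4400/0.075 = -5.8667
ω₄ (RR) = (vx − vy + k·ωz)/r = 0.0400/0.075 = 0.5333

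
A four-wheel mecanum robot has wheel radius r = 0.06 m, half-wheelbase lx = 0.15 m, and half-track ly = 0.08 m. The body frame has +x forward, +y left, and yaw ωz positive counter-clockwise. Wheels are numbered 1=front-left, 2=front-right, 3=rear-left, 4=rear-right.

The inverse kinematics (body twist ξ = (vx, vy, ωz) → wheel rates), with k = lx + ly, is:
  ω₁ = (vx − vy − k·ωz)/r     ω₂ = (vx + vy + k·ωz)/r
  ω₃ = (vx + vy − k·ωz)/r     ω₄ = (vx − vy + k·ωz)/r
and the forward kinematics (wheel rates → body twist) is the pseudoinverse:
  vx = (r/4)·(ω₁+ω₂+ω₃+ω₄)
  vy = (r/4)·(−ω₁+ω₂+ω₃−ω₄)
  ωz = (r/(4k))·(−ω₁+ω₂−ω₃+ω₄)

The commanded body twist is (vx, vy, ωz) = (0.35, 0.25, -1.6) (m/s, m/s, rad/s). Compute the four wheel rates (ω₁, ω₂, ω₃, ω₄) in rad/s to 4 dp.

k = lx + ly = 0.15 + 0.08 = 0.2300;  k·ωz = 0.2300·-1.6 = -0.3680
ω₁ (FL) = (vx − vy − k·ωz)/r = 0.4680/0.06 = 7.8000
ω₂ (FR) = (vx + vy + k·ωz)/r = 0.2320/0.06 = 3.8667
ω₃ (RL) = (vx + vy − k·ωz)/r = 0.9680/0.06 = 16.1333
ω₄ (RR) = (vx − vy + k·ωz)/r = -0.2680/0.06 = -4.4667

(7.8000, 3.8667, 16.1333, -4.4667)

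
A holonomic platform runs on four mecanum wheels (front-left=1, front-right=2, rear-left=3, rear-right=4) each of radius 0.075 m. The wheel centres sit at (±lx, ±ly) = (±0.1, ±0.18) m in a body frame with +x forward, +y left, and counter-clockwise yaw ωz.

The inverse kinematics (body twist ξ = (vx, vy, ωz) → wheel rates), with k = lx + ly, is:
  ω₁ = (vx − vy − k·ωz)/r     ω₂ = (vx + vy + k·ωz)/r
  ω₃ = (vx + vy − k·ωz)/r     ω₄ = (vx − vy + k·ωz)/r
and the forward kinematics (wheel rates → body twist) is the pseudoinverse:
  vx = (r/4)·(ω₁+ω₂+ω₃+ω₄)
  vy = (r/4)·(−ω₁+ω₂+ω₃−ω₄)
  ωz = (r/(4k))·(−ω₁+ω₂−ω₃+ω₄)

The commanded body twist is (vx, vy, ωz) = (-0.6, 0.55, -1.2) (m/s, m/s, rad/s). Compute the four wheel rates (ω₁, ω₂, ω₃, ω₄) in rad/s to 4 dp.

k = lx + ly = 0.1 + 0.18 = 0.2800;  k·ωz = 0.2800·-1.2 = -0.3360
ω₁ (FL) = (vx − vy − k·ωz)/r = -0.8140/0.075 = -10.8533
ω₂ (FR) = (vx + vy + k·ωz)/r = -0.3860/0.075 = -5.1467
ω₃ (RL) = (vx + vy − k·ωz)/r = 0.2860/0.075 = 3.8133
ω₄ (RR) = (vx − vy + k·ωz)/r = -1.4860/0.075 = -19.8133

(-10.8533, -5.1467, 3.8133, -19.8133)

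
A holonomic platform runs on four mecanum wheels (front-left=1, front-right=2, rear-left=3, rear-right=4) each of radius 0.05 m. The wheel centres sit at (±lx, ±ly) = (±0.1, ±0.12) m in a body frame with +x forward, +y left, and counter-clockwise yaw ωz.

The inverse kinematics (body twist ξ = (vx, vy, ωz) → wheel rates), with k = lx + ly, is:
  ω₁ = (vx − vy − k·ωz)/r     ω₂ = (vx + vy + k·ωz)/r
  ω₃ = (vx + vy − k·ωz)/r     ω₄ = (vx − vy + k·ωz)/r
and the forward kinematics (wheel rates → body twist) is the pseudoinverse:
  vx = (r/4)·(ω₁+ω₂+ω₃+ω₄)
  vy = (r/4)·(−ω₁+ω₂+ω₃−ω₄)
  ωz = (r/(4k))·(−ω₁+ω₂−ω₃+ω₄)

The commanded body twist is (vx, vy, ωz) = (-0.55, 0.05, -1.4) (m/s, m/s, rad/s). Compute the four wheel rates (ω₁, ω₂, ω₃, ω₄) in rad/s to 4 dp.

k = lx + ly = 0.1 + 0.12 = 0.2200;  k·ωz = 0.2200·-1.4 = -0.3080
ω₁ (FL) = (vx − vy − k·ωz)/r = -0.2920/0.05 = -5.8400
ω₂ (FR) = (vx + vy + k·ωz)/r = -0.8080/0.05 = -16.1600
ω₃ (RL) = (vx + vy − k·ωz)/r = -0.1920/0.05 = -3.8400
ω₄ (RR) = (vx − vy + k·ωz)/r = -0.9080/0.05 = -18.1600

(-5.8400, -16.1600, -3.8400, -18.1600)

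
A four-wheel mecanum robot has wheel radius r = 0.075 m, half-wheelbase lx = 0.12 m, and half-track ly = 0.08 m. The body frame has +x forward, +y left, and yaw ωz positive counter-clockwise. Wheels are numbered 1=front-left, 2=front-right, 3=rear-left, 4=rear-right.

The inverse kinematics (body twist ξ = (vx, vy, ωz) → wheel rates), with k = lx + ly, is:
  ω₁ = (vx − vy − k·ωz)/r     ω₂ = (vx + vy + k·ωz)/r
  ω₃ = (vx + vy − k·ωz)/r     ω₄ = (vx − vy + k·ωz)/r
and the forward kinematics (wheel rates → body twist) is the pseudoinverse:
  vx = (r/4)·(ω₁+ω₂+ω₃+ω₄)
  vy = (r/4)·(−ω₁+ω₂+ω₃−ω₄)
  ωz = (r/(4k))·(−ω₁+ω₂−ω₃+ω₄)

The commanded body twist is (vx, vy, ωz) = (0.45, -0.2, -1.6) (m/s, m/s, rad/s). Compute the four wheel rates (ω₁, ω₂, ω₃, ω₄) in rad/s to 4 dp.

k = lx + ly = 0.12 + 0.08 = 0.2000;  k·ωz = 0.2000·-1.6 = -0.3200
ω₁ (FL) = (vx − vy − k·ωz)/r = 0.9700/0.075 = 12.9333
ω₂ (FR) = (vx + vy + k·ωz)/r = -0.0700/0.075 = -0.9333
ω₃ (RL) = (vx + vy − k·ωz)/r = 0.5700/0.075 = 7.6000
ω₄ (RR) = (vx − vy + k·ωz)/r = 0.3300/0.075 = 4.4000

(12.9333, -0.9333, 7.6000, 4.4000)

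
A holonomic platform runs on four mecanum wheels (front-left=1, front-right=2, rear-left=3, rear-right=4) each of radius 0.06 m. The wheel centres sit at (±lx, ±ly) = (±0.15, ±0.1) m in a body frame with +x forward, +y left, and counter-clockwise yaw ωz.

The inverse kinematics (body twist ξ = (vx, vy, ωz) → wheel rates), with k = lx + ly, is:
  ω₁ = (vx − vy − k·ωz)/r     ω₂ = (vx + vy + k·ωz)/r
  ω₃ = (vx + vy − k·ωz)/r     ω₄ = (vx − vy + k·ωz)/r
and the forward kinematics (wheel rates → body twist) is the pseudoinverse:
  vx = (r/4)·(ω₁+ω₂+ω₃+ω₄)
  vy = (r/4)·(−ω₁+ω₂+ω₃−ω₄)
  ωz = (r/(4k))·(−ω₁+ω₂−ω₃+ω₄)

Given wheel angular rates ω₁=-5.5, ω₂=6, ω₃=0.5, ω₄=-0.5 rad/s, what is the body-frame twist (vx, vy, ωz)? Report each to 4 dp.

(0.0075, 0.1875, 0.6300)

k = lx + ly = 0.15 + 0.1 = 0.2500
ω₁+ω₂+ω₃+ω₄ = 0.5000  →  vx = (0.06/4)·0.5000 = 0.0075
−ω₁+ω₂+ω₃−ω₄ = 12.5000  →  vy = (0.06/4)·12.5000 = 0.1875
−ω₁+ω₂−ω₃+ω₄ = 10.5000  →  ωz = (0.06/1.0000)·10.5000 = 0.6300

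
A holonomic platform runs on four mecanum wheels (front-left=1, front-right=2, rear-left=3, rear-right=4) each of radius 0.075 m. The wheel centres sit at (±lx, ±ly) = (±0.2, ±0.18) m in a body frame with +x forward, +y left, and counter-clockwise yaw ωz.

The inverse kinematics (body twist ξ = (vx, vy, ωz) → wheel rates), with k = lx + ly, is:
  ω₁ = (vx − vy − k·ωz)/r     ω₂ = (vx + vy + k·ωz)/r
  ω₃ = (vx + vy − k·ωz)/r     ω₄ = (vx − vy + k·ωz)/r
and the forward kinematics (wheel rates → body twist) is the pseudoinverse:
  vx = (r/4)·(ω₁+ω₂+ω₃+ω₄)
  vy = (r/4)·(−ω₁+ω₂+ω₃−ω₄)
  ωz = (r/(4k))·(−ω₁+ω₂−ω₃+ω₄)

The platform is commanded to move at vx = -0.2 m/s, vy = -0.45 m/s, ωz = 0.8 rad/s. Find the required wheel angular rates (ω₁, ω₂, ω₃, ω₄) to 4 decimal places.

k = lx + ly = 0.2 + 0.18 = 0.3800;  k·ωz = 0.3800·0.8 = 0.3040
ω₁ (FL) = (vx − vy − k·ωz)/r = -0.0540/0.075 = -0.7200
ω₂ (FR) = (vx + vy + k·ωz)/r = -0.3460/0.075 = -4.6133
ω₃ (RL) = (vx + vy − k·ωz)/r = -0.9540/0.075 = -12.7200
ω₄ (RR) = (vx − vy + k·ωz)/r = 0.5540/0.075 = 7.3867

(-0.7200, -4.6133, -12.7200, 7.3867)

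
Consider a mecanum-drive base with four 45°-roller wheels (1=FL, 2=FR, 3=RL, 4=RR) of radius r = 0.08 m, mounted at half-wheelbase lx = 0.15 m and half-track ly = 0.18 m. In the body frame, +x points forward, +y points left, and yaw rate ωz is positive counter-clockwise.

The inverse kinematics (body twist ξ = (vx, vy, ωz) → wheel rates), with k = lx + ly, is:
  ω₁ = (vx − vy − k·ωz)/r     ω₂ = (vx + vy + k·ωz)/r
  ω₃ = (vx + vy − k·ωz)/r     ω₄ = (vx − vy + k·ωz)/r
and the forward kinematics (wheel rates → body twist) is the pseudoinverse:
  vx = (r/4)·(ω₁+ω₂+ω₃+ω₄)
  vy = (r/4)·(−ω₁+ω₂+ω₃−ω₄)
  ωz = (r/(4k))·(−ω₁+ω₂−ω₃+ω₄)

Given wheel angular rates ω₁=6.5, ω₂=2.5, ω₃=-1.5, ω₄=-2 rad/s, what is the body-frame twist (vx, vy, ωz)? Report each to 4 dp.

k = lx + ly = 0.15 + 0.18 = 0.3300
ω₁+ω₂+ω₃+ω₄ = 5.5000  →  vx = (0.08/4)·5.5000 = 0.1100
−ω₁+ω₂+ω₃−ω₄ = -3.5000  →  vy = (0.08/4)·-3.5000 = -0.0700
−ω₁+ω₂−ω₃+ω₄ = -4.5000  →  ωz = (0.08/1.3200)·-4.5000 = -0.2727

(0.1100, -0.0700, -0.2727)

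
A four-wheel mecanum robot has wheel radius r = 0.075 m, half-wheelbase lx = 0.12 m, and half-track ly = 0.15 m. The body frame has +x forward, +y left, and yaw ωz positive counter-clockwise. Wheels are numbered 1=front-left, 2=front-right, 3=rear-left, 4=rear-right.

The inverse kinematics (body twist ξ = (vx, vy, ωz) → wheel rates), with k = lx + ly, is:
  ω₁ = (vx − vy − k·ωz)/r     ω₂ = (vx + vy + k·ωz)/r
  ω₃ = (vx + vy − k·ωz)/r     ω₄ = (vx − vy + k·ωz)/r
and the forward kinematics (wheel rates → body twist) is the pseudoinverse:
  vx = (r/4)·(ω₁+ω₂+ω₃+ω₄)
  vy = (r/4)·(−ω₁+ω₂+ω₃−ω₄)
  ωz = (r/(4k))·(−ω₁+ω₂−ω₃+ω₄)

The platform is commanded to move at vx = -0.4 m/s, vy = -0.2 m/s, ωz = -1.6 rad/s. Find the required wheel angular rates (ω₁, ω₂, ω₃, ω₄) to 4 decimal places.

k = lx + ly = 0.12 + 0.15 = 0.2700;  k·ωz = 0.2700·-1.6 = -0.4320
ω₁ (FL) = (vx − vy − k·ωz)/r = 0.2320/0.075 = 3.0933
ω₂ (FR) = (vx + vy + k·ωz)/r = -1.0320/0.075 = -13.7600
ω₃ (RL) = (vx + vy − k·ωz)/r = -0.1680/0.075 = -2.2400
ω₄ (RR) = (vx − vy + k·ωz)/r = -0.6320/0.075 = -8.4267

(3.0933, -13.7600, -2.2400, -8.4267)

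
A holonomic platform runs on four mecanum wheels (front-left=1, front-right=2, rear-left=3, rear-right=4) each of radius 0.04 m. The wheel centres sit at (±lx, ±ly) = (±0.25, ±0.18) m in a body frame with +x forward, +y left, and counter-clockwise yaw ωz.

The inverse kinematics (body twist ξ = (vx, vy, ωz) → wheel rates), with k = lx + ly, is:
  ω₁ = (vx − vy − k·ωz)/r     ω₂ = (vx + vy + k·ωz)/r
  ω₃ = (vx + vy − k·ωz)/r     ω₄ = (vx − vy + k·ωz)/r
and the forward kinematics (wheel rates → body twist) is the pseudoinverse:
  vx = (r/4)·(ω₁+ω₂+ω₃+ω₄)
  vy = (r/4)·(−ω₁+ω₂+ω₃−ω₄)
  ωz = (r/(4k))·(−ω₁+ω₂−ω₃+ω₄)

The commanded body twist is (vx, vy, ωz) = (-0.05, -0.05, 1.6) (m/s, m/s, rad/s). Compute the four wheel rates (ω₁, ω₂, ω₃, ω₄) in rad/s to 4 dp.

(-17.2000, 14.7000, -19.7000, 17.2000)

k = lx + ly = 0.25 + 0.18 = 0.4300;  k·ωz = 0.4300·1.6 = 0.6880
ω₁ (FL) = (vx − vy − k·ωz)/r = -0.6880/0.04 = -17.2000
ω₂ (FR) = (vx + vy + k·ωz)/r = 0.5880/0.04 = 14.7000
ω₃ (RL) = (vx + vy − k·ωz)/r = -0.7880/0.04 = -19.7000
ω₄ (RR) = (vx − vy + k·ωz)/r = 0.6880/0.04 = 17.2000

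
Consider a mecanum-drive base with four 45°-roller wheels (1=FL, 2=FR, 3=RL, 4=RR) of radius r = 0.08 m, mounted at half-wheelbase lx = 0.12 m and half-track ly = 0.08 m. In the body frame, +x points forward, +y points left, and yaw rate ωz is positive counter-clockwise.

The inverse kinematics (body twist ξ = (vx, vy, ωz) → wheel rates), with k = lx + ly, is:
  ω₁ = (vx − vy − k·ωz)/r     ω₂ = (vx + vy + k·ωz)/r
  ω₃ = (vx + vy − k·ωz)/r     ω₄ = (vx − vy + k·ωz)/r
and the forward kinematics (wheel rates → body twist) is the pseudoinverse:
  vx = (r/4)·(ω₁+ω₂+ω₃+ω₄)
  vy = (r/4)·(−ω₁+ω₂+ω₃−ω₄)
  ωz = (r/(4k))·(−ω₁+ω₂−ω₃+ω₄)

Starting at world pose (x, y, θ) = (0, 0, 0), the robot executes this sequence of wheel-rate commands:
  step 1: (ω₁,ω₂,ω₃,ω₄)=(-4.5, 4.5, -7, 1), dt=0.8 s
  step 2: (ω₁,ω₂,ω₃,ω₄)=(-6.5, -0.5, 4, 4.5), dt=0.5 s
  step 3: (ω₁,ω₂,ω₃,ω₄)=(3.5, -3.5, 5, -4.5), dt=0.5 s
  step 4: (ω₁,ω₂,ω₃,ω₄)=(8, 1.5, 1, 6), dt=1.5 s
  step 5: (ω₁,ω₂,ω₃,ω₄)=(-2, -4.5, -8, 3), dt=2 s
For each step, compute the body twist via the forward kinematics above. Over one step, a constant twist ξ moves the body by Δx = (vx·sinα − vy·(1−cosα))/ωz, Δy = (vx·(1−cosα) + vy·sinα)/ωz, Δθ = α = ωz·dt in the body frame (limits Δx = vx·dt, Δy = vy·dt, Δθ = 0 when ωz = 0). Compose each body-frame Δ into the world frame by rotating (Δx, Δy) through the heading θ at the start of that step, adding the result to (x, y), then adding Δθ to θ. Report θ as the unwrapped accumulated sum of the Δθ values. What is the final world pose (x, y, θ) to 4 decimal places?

(0.8829, -0.3776, 2.3350)

step 1: ξ=(vx,vy,ωz)=(-0.1200, 0.0200, 1.7000), dt=0.8 → body Δ=(-0.0783, -0.0443, 1.3600) → world pose (-0.0783, -0.0443, 1.3600)
step 2: ξ=(vx,vy,ωz)=(0.0300, 0.1100, 0.6500), dt=0.5 → body Δ=(0.0059, 0.0565, 0.3250) → world pose (-0.1323, -0.0268, 1.6850)
step 3: ξ=(vx,vy,ωz)=(0.0100, 0.0500, -1.6500), dt=0.5 → body Δ=(0.0142, 0.0203, -0.8250) → world pose (-0.1541, -0.0150, 0.8600)
step 4: ξ=(vx,vy,ωz)=(0.3300, -0.2300, -0.1500), dt=1.5 → body Δ=(0.4522, -0.3975, -0.2250) → world pose (0.4422, 0.0683, 0.6350)
step 5: ξ=(vx,vy,ωz)=(-0.2300, -0.2700, 0.8500), dt=2.0 → body Δ=(0.0902, -0.6205, 1.7000) → world pose (0.8829, -0.3776, 2.3350)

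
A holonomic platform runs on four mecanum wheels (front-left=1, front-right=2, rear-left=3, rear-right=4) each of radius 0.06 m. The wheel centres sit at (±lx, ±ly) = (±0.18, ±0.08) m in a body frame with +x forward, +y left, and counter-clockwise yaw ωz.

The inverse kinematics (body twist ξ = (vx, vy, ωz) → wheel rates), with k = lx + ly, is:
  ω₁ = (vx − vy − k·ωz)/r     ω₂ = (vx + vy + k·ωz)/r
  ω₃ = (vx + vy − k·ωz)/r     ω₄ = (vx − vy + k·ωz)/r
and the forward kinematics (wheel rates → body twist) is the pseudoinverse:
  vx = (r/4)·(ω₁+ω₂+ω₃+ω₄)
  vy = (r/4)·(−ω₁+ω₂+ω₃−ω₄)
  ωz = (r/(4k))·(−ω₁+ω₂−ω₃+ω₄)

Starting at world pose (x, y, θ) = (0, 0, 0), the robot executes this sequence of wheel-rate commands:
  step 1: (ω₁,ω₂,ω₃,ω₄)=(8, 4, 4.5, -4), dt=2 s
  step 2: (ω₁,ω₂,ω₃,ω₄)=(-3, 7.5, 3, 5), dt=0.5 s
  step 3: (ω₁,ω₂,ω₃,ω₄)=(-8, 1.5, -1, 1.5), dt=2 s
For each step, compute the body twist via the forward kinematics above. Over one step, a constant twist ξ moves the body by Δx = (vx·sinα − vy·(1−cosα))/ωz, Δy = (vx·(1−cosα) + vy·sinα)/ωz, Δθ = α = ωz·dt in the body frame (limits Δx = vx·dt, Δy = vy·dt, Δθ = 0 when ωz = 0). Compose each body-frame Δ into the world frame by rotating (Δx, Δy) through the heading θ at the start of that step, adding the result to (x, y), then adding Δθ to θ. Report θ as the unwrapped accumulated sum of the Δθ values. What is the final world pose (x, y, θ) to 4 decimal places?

(0.3482, 0.0387, 0.3029)

step 1: ξ=(vx,vy,ωz)=(0.1875, 0.0675, -0.7212), dt=2.0 → body Δ=(0.3395, -0.1339, -1.4423) → world pose (0.3395, -0.1339, -1.4423)
step 2: ξ=(vx,vy,ωz)=(0.1875, 0.1275, 0.7212), dt=0.5 → body Δ=(0.0804, 0.0791, 0.3606) → world pose (0.4282, -0.2034, -1.0817)
step 3: ξ=(vx,vy,ωz)=(-0.0900, 0.1050, 0.6923), dt=2.0 → body Δ=(-0.2513, 0.0431, 1.3846) → world pose (0.3482, 0.0387, 0.3029)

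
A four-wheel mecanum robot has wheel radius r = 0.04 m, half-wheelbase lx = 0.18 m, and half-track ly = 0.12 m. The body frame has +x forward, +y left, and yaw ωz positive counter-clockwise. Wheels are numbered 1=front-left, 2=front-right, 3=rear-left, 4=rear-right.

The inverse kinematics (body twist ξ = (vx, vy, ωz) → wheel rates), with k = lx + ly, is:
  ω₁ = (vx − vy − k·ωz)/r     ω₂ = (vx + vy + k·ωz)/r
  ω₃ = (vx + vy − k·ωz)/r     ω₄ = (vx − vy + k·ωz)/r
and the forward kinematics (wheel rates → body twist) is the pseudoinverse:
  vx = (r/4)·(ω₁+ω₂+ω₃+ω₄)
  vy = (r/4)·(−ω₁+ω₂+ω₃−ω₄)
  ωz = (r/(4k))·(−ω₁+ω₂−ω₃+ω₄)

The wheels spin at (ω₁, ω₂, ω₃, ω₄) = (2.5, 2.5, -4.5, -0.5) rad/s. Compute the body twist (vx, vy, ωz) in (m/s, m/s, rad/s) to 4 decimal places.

k = lx + ly = 0.18 + 0.12 = 0.3000
ω₁+ω₂+ω₃+ω₄ = 0.0000  →  vx = (0.04/4)·0.0000 = 0.0000
−ω₁+ω₂+ω₃−ω₄ = -4.0000  →  vy = (0.04/4)·-4.0000 = -0.0400
−ω₁+ω₂−ω₃+ω₄ = 4.0000  →  ωz = (0.04/1.2000)·4.0000 = 0.1333

(0.0000, -0.0400, 0.1333)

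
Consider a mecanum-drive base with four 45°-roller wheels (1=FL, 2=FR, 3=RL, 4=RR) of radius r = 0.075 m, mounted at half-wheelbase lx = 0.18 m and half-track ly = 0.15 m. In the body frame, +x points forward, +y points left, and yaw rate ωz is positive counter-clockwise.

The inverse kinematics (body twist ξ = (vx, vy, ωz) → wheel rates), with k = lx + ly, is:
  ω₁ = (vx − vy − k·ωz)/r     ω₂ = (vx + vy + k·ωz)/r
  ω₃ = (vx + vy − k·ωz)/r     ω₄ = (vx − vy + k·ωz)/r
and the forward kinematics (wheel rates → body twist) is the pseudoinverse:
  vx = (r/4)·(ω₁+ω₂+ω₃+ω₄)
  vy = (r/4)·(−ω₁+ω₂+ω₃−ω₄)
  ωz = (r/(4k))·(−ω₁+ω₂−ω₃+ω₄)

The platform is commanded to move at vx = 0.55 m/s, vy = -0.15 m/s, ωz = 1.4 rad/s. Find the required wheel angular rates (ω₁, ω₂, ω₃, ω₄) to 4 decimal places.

(3.1733, 11.4933, -0.8267, 15.4933)

k = lx + ly = 0.18 + 0.15 = 0.3300;  k·ωz = 0.3300·1.4 = 0.4620
ω₁ (FL) = (vx − vy − k·ωz)/r = 0.2380/0.075 = 3.1733
ω₂ (FR) = (vx + vy + k·ωz)/r = 0.8620/0.075 = 11.4933
ω₃ (RL) = (vx + vy − k·ωz)/r = -0.0620/0.075 = -0.8267
ω₄ (RR) = (vx − vy + k·ωz)/r = 1.1620/0.075 = 15.4933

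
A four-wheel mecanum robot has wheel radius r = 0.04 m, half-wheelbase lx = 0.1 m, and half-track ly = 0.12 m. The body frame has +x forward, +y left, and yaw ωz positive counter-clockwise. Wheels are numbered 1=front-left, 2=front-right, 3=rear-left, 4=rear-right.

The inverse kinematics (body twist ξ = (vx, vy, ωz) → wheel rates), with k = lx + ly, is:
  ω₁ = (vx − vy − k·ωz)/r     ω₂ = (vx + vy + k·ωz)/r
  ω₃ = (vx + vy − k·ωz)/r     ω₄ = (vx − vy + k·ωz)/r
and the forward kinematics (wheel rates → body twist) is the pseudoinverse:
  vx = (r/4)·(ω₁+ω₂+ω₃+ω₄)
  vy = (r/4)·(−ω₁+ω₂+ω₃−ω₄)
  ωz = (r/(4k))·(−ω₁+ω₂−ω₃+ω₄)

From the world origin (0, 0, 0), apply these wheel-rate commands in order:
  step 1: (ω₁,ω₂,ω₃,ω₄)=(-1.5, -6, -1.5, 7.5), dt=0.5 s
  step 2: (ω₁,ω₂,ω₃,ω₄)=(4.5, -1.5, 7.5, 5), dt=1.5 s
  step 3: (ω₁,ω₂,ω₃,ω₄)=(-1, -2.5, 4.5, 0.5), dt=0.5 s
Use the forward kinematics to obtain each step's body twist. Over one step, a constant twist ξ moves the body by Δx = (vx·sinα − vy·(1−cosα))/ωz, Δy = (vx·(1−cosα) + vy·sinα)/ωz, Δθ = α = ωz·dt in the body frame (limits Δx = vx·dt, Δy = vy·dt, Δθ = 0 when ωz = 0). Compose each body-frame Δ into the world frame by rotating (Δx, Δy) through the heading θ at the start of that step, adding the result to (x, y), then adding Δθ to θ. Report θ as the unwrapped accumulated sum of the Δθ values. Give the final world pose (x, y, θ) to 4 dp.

(0.2244, -0.1545, -0.6023)

step 1: ξ=(vx,vy,ωz)=(-0.0150, -0.1350, 0.2045), dt=0.5 → body Δ=(-0.0040, -0.0678, 0.1023) → world pose (-0.0040, -0.0678, 0.1023)
step 2: ξ=(vx,vy,ωz)=(0.1550, -0.0350, -0.3864), dt=1.5 → body Δ=(0.2049, -0.1151, -0.5795) → world pose (0.2116, -0.1614, -0.4773)
step 3: ξ=(vx,vy,ωz)=(0.0150, 0.0250, -0.2500), dt=0.5 → body Δ=(0.0083, 0.0120, -0.1250) → world pose (0.2244, -0.1545, -0.6023)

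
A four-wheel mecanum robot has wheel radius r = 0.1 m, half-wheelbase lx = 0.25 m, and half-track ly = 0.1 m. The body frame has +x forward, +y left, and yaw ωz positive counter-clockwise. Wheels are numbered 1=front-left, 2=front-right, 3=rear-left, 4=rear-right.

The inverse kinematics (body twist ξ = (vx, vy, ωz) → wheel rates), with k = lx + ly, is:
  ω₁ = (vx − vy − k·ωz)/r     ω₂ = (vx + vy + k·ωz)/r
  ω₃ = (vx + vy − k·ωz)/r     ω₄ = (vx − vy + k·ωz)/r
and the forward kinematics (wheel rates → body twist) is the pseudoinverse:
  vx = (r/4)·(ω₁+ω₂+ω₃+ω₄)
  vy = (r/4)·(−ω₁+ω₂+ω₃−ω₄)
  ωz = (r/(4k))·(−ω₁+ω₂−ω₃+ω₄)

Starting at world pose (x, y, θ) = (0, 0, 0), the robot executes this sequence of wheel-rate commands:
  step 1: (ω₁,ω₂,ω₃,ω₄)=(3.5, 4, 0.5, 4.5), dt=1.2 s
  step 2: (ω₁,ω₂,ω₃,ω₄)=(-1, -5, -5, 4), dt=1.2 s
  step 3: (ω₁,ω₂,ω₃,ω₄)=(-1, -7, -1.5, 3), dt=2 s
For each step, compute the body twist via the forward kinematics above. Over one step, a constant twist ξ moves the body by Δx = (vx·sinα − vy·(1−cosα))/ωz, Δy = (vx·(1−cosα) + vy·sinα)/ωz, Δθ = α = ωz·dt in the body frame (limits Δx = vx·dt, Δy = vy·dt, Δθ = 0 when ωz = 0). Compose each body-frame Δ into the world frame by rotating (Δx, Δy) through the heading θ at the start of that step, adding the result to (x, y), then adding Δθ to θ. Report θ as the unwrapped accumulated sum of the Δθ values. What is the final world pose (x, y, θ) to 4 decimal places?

(0.5261, -1.0772, 0.6000)

step 1: ξ=(vx,vy,ωz)=(0.3125, -0.0875, 0.3214), dt=1.2 → body Δ=(0.3858, -0.0310, 0.3857) → world pose (0.3858, -0.0310, 0.3857)
step 2: ξ=(vx,vy,ωz)=(-0.1750, -0.3250, 0.3571), dt=1.2 → body Δ=(-0.1213, -0.4225, 0.4286) → world pose (0.4323, -0.4681, 0.8143)
step 3: ξ=(vx,vy,ωz)=(-0.1625, -0.2625, -0.1071), dt=2.0 → body Δ=(-0.3786, -0.4863, -0.2143) → world pose (0.5261, -1.0772, 0.6000)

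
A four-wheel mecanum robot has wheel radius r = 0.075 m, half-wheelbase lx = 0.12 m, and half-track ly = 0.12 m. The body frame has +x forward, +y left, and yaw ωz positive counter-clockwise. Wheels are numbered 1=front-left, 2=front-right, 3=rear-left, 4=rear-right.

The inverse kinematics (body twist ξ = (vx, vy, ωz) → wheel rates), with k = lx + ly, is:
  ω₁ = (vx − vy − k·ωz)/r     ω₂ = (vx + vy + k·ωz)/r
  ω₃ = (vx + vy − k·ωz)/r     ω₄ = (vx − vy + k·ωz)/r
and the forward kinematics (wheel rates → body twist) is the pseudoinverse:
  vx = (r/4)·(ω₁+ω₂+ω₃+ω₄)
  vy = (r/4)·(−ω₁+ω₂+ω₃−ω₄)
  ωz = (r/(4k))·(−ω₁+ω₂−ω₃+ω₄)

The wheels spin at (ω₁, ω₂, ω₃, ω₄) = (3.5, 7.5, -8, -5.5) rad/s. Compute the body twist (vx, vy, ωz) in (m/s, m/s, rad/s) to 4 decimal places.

k = lx + ly = 0.12 + 0.12 = 0.2400
ω₁+ω₂+ω₃+ω₄ = -2.5000  →  vx = (0.075/4)·-2.5000 = -0.0469
−ω₁+ω₂+ω₃−ω₄ = 1.5000  →  vy = (0.075/4)·1.5000 = 0.0281
−ω₁+ω₂−ω₃+ω₄ = 6.5000  →  ωz = (0.075/0.9600)·6.5000 = 0.5078

(-0.0469, 0.0281, 0.5078)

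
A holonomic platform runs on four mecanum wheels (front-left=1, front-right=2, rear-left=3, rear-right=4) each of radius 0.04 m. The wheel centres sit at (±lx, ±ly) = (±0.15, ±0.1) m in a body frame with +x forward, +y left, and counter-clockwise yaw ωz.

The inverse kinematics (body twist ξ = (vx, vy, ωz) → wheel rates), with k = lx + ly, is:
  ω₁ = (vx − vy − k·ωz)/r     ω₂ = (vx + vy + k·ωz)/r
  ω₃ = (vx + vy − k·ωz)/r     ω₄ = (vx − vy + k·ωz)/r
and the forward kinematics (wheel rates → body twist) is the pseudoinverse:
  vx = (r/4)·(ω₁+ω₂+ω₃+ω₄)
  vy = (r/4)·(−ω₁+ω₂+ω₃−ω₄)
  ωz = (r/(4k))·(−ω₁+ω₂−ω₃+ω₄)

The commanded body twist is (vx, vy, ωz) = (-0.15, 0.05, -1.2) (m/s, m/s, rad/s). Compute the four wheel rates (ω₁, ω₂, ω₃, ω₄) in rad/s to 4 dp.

k = lx + ly = 0.15 + 0.1 = 0.2500;  k·ωz = 0.2500·-1.2 = -0.3000
ω₁ (FL) = (vx − vy − k·ωz)/r = 0.1000/0.04 = 2.5000
ω₂ (FR) = (vx + vy + k·ωz)/r = -0.4000/0.04 = -10.0000
ω₃ (RL) = (vx + vy − k·ωz)/r = 0.2000/0.04 = 5.0000
ω₄ (RR) = (vx − vy + k·ωz)/r = -0.5000/0.04 = -12.5000

(2.5000, -10.0000, 5.0000, -12.5000)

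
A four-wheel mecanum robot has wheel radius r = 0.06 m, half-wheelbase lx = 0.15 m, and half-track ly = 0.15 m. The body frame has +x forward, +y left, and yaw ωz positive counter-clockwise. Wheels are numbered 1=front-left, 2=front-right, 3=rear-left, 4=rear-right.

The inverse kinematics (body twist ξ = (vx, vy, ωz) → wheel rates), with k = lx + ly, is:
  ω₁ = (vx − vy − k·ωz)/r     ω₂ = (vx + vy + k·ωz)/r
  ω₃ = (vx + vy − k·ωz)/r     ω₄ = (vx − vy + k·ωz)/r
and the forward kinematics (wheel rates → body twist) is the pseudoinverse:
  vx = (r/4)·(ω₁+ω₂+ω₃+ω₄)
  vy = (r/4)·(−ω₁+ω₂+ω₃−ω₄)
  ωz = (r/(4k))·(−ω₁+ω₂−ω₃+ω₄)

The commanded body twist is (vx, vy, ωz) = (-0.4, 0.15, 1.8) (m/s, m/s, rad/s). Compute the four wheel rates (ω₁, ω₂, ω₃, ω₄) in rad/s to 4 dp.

k = lx + ly = 0.15 + 0.15 = 0.3000;  k·ωz = 0.3000·1.8 = 0.5400
ω₁ (FL) = (vx − vy − k·ωz)/r = -1.0900/0.06 = -18.1667
ω₂ (FR) = (vx + vy + k·ωz)/r = 0.2900/0.06 = 4.8333
ω₃ (RL) = (vx + vy − k·ωz)/r = -0.7900/0.06 = -13.1667
ω₄ (RR) = (vx − vy + k·ωz)/r = -0.0100/0.06 = -0.1667

(-18.1667, 4.8333, -13.1667, -0.1667)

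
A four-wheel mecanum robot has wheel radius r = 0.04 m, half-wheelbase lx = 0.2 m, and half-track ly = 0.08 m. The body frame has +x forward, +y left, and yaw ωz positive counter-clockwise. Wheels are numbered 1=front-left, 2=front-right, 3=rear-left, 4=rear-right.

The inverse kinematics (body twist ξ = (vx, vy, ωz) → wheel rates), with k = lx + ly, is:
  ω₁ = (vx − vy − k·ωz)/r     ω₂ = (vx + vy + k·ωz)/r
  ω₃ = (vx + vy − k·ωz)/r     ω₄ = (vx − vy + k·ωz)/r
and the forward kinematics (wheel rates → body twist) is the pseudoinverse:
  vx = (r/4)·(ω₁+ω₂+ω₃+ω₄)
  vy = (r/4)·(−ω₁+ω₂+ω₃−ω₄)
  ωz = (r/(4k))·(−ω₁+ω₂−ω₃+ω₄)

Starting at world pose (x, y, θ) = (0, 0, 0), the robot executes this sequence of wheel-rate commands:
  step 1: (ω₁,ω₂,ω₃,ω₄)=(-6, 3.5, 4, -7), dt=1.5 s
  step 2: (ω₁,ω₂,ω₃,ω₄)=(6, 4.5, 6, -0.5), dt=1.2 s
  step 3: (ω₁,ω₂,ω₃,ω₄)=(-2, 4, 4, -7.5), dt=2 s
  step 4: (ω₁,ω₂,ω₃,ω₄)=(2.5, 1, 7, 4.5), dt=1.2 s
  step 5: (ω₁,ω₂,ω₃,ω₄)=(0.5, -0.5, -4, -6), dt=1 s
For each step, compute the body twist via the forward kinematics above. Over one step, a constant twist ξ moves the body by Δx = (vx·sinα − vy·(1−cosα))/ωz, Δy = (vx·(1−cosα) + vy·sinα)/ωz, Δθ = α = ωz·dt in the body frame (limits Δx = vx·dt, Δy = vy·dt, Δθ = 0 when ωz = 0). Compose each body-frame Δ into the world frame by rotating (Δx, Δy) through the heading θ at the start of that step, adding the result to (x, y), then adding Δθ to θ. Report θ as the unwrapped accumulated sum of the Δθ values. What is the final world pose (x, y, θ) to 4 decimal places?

(0.3866, 0.5788, -1.0946)

step 1: ξ=(vx,vy,ωz)=(-0.0550, 0.2050, -0.0536), dt=1.5 → body Δ=(-0.0701, 0.3105, -0.0804) → world pose (-0.0701, 0.3105, -0.0804)
step 2: ξ=(vx,vy,ωz)=(0.1600, 0.0500, -0.2857), dt=1.2 → body Δ=(0.1984, 0.0262, -0.3429) → world pose (0.1298, 0.3207, -0.4232)
step 3: ξ=(vx,vy,ωz)=(-0.0150, 0.1750, -0.1964), dt=2.0 → body Δ=(0.0386, 0.3469, -0.3929) → world pose (0.3075, 0.6211, -0.8161)
step 4: ξ=(vx,vy,ωz)=(0.1500, 0.0100, -0.1429), dt=1.2 → body Δ=(0.1801, -0.0034, -0.1714) → world pose (0.4284, 0.4875, -0.9875)
step 5: ξ=(vx,vy,ωz)=(-0.1000, 0.0100, -0.1071), dt=1.0 → body Δ=(-0.0993, 0.0153, -0.1071) → world pose (0.3866, 0.5788, -1.0946)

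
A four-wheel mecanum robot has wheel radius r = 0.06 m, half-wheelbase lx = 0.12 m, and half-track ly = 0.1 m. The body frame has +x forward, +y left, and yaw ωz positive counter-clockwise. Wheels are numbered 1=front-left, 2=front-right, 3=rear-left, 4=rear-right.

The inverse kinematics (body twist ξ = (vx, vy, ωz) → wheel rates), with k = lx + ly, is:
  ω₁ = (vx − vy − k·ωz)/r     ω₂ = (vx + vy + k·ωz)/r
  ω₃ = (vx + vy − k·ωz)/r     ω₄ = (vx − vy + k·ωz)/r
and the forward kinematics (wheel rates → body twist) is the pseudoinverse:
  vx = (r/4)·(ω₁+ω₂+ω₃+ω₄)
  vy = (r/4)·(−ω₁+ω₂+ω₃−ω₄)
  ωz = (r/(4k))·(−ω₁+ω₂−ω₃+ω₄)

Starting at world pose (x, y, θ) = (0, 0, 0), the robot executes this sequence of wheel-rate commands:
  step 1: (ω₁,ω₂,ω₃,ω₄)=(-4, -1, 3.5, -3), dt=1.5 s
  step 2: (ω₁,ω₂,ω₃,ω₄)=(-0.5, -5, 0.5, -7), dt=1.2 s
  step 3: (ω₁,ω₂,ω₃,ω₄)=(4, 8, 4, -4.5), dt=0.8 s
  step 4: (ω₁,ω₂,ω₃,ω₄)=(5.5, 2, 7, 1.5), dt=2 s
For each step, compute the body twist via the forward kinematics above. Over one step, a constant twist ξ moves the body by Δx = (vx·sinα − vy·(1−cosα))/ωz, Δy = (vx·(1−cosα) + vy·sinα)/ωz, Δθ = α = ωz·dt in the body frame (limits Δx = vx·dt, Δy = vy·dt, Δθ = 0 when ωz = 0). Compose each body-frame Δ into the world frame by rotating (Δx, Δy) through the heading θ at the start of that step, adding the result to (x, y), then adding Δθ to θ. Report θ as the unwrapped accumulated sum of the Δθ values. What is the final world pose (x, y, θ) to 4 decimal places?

step 1: ξ=(vx,vy,ωz)=(-0.0675, 0.1425, -0.2386), dt=1.5 → body Δ=(-0.0613, 0.2271, -0.3580) → world pose (-0.0613, 0.2271, -0.3580)
step 2: ξ=(vx,vy,ωz)=(-0.1800, 0.0450, -0.8182), dt=1.2 → body Δ=(-0.1585, 0.1435, -0.9818) → world pose (-0.1594, 0.4171, -1.3398)
step 3: ξ=(vx,vy,ωz)=(0.1725, 0.1875, -0.3068), dt=0.8 → body Δ=(0.1549, 0.1316, -0.2455) → world pose (0.0042, 0.2964, -1.5852)
step 4: ξ=(vx,vy,ωz)=(0.2400, 0.0300, -0.6136), dt=2.0 → body Δ=(0.4007, -0.2133, -1.2273) → world pose (-0.2149, -0.1011, -2.8125)

(-0.2149, -0.1011, -2.8125)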